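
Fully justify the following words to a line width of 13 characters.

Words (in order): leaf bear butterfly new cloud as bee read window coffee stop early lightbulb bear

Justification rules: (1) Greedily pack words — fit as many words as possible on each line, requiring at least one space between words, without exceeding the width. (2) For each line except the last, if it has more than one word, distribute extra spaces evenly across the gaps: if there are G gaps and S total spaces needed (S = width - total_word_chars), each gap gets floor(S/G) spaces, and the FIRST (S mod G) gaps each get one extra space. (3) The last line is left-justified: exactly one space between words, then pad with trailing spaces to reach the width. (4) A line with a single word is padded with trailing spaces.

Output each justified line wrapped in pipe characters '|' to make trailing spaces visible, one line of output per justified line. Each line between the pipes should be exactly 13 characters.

Line 1: ['leaf', 'bear'] (min_width=9, slack=4)
Line 2: ['butterfly', 'new'] (min_width=13, slack=0)
Line 3: ['cloud', 'as', 'bee'] (min_width=12, slack=1)
Line 4: ['read', 'window'] (min_width=11, slack=2)
Line 5: ['coffee', 'stop'] (min_width=11, slack=2)
Line 6: ['early'] (min_width=5, slack=8)
Line 7: ['lightbulb'] (min_width=9, slack=4)
Line 8: ['bear'] (min_width=4, slack=9)

Answer: |leaf     bear|
|butterfly new|
|cloud  as bee|
|read   window|
|coffee   stop|
|early        |
|lightbulb    |
|bear         |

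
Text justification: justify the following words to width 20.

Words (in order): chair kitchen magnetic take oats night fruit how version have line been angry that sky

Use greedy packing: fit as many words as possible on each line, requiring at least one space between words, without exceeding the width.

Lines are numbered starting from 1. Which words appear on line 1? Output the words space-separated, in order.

Answer: chair kitchen

Derivation:
Line 1: ['chair', 'kitchen'] (min_width=13, slack=7)
Line 2: ['magnetic', 'take', 'oats'] (min_width=18, slack=2)
Line 3: ['night', 'fruit', 'how'] (min_width=15, slack=5)
Line 4: ['version', 'have', 'line'] (min_width=17, slack=3)
Line 5: ['been', 'angry', 'that', 'sky'] (min_width=19, slack=1)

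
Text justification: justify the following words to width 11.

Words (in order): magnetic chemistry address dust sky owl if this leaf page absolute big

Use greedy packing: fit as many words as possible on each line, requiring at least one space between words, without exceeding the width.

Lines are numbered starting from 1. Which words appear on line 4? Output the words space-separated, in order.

Answer: dust sky

Derivation:
Line 1: ['magnetic'] (min_width=8, slack=3)
Line 2: ['chemistry'] (min_width=9, slack=2)
Line 3: ['address'] (min_width=7, slack=4)
Line 4: ['dust', 'sky'] (min_width=8, slack=3)
Line 5: ['owl', 'if', 'this'] (min_width=11, slack=0)
Line 6: ['leaf', 'page'] (min_width=9, slack=2)
Line 7: ['absolute'] (min_width=8, slack=3)
Line 8: ['big'] (min_width=3, slack=8)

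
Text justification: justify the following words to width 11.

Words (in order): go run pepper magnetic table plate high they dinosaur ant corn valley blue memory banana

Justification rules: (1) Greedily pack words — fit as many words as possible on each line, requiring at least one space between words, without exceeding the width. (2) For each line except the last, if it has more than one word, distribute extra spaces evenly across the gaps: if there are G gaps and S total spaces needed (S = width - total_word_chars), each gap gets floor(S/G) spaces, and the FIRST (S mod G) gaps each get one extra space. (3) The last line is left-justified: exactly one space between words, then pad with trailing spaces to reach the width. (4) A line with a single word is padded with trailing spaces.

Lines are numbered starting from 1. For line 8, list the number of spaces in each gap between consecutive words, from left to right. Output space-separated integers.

Answer: 1

Derivation:
Line 1: ['go', 'run'] (min_width=6, slack=5)
Line 2: ['pepper'] (min_width=6, slack=5)
Line 3: ['magnetic'] (min_width=8, slack=3)
Line 4: ['table', 'plate'] (min_width=11, slack=0)
Line 5: ['high', 'they'] (min_width=9, slack=2)
Line 6: ['dinosaur'] (min_width=8, slack=3)
Line 7: ['ant', 'corn'] (min_width=8, slack=3)
Line 8: ['valley', 'blue'] (min_width=11, slack=0)
Line 9: ['memory'] (min_width=6, slack=5)
Line 10: ['banana'] (min_width=6, slack=5)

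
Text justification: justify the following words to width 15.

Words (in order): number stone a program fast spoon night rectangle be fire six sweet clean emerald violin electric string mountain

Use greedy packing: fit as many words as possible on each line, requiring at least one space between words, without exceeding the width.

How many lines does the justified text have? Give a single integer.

Answer: 8

Derivation:
Line 1: ['number', 'stone', 'a'] (min_width=14, slack=1)
Line 2: ['program', 'fast'] (min_width=12, slack=3)
Line 3: ['spoon', 'night'] (min_width=11, slack=4)
Line 4: ['rectangle', 'be'] (min_width=12, slack=3)
Line 5: ['fire', 'six', 'sweet'] (min_width=14, slack=1)
Line 6: ['clean', 'emerald'] (min_width=13, slack=2)
Line 7: ['violin', 'electric'] (min_width=15, slack=0)
Line 8: ['string', 'mountain'] (min_width=15, slack=0)
Total lines: 8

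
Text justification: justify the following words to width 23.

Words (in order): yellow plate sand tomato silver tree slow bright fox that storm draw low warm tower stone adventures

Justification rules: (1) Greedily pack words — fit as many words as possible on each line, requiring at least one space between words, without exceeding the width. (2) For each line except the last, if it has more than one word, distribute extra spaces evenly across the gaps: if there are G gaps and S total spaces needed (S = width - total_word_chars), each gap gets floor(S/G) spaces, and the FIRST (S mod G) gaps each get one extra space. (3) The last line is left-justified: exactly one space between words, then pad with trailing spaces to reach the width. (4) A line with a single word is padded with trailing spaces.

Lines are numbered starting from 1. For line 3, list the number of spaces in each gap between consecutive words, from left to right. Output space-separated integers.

Answer: 2 2 1

Derivation:
Line 1: ['yellow', 'plate', 'sand'] (min_width=17, slack=6)
Line 2: ['tomato', 'silver', 'tree', 'slow'] (min_width=23, slack=0)
Line 3: ['bright', 'fox', 'that', 'storm'] (min_width=21, slack=2)
Line 4: ['draw', 'low', 'warm', 'tower'] (min_width=19, slack=4)
Line 5: ['stone', 'adventures'] (min_width=16, slack=7)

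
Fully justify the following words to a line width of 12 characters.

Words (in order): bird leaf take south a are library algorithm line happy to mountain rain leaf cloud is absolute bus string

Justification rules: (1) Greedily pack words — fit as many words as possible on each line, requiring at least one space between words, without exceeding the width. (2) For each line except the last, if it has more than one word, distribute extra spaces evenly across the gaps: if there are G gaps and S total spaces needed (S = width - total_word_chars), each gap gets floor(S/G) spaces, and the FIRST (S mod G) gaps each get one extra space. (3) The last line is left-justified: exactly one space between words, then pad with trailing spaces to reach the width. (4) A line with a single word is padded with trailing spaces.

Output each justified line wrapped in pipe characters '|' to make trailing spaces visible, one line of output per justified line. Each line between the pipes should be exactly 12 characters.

Line 1: ['bird', 'leaf'] (min_width=9, slack=3)
Line 2: ['take', 'south', 'a'] (min_width=12, slack=0)
Line 3: ['are', 'library'] (min_width=11, slack=1)
Line 4: ['algorithm'] (min_width=9, slack=3)
Line 5: ['line', 'happy'] (min_width=10, slack=2)
Line 6: ['to', 'mountain'] (min_width=11, slack=1)
Line 7: ['rain', 'leaf'] (min_width=9, slack=3)
Line 8: ['cloud', 'is'] (min_width=8, slack=4)
Line 9: ['absolute', 'bus'] (min_width=12, slack=0)
Line 10: ['string'] (min_width=6, slack=6)

Answer: |bird    leaf|
|take south a|
|are  library|
|algorithm   |
|line   happy|
|to  mountain|
|rain    leaf|
|cloud     is|
|absolute bus|
|string      |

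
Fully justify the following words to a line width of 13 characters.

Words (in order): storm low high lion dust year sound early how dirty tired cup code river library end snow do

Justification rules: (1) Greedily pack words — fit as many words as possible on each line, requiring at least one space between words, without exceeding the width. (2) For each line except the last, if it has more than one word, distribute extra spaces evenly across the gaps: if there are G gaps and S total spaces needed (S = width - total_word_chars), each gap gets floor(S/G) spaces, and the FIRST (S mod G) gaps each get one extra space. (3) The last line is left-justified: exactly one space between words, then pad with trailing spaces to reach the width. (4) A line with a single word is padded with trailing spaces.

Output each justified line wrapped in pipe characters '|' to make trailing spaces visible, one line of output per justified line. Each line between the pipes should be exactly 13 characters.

Line 1: ['storm', 'low'] (min_width=9, slack=4)
Line 2: ['high', 'lion'] (min_width=9, slack=4)
Line 3: ['dust', 'year'] (min_width=9, slack=4)
Line 4: ['sound', 'early'] (min_width=11, slack=2)
Line 5: ['how', 'dirty'] (min_width=9, slack=4)
Line 6: ['tired', 'cup'] (min_width=9, slack=4)
Line 7: ['code', 'river'] (min_width=10, slack=3)
Line 8: ['library', 'end'] (min_width=11, slack=2)
Line 9: ['snow', 'do'] (min_width=7, slack=6)

Answer: |storm     low|
|high     lion|
|dust     year|
|sound   early|
|how     dirty|
|tired     cup|
|code    river|
|library   end|
|snow do      |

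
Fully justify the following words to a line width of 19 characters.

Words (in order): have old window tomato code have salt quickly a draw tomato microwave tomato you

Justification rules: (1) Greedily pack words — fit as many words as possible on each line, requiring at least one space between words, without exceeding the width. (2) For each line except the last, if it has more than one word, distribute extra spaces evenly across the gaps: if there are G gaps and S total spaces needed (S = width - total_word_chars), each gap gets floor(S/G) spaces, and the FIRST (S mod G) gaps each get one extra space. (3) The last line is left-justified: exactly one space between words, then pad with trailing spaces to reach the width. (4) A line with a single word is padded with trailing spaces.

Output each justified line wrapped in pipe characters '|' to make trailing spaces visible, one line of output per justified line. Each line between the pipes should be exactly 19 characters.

Line 1: ['have', 'old', 'window'] (min_width=15, slack=4)
Line 2: ['tomato', 'code', 'have'] (min_width=16, slack=3)
Line 3: ['salt', 'quickly', 'a', 'draw'] (min_width=19, slack=0)
Line 4: ['tomato', 'microwave'] (min_width=16, slack=3)
Line 5: ['tomato', 'you'] (min_width=10, slack=9)

Answer: |have   old   window|
|tomato   code  have|
|salt quickly a draw|
|tomato    microwave|
|tomato you         |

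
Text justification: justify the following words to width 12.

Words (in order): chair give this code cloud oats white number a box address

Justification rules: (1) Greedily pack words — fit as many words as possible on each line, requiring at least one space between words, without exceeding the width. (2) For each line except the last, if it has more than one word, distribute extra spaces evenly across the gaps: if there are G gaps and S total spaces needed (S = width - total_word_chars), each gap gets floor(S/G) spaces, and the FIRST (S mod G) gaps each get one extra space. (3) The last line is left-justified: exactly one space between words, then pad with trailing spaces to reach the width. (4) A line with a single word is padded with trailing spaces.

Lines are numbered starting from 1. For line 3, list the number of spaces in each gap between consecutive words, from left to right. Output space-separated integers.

Line 1: ['chair', 'give'] (min_width=10, slack=2)
Line 2: ['this', 'code'] (min_width=9, slack=3)
Line 3: ['cloud', 'oats'] (min_width=10, slack=2)
Line 4: ['white', 'number'] (min_width=12, slack=0)
Line 5: ['a', 'box'] (min_width=5, slack=7)
Line 6: ['address'] (min_width=7, slack=5)

Answer: 3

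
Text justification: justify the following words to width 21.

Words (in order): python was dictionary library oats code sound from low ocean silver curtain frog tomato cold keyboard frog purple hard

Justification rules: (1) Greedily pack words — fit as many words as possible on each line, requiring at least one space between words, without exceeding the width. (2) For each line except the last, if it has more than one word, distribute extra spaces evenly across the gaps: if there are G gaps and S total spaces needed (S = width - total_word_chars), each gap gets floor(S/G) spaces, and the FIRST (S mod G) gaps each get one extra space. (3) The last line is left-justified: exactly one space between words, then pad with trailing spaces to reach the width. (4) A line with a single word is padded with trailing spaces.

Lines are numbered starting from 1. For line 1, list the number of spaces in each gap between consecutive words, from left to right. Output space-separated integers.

Answer: 1 1

Derivation:
Line 1: ['python', 'was', 'dictionary'] (min_width=21, slack=0)
Line 2: ['library', 'oats', 'code'] (min_width=17, slack=4)
Line 3: ['sound', 'from', 'low', 'ocean'] (min_width=20, slack=1)
Line 4: ['silver', 'curtain', 'frog'] (min_width=19, slack=2)
Line 5: ['tomato', 'cold', 'keyboard'] (min_width=20, slack=1)
Line 6: ['frog', 'purple', 'hard'] (min_width=16, slack=5)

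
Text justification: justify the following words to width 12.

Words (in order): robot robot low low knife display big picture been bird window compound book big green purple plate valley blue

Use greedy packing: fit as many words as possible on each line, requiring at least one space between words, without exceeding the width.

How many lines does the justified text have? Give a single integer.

Answer: 11

Derivation:
Line 1: ['robot', 'robot'] (min_width=11, slack=1)
Line 2: ['low', 'low'] (min_width=7, slack=5)
Line 3: ['knife'] (min_width=5, slack=7)
Line 4: ['display', 'big'] (min_width=11, slack=1)
Line 5: ['picture', 'been'] (min_width=12, slack=0)
Line 6: ['bird', 'window'] (min_width=11, slack=1)
Line 7: ['compound'] (min_width=8, slack=4)
Line 8: ['book', 'big'] (min_width=8, slack=4)
Line 9: ['green', 'purple'] (min_width=12, slack=0)
Line 10: ['plate', 'valley'] (min_width=12, slack=0)
Line 11: ['blue'] (min_width=4, slack=8)
Total lines: 11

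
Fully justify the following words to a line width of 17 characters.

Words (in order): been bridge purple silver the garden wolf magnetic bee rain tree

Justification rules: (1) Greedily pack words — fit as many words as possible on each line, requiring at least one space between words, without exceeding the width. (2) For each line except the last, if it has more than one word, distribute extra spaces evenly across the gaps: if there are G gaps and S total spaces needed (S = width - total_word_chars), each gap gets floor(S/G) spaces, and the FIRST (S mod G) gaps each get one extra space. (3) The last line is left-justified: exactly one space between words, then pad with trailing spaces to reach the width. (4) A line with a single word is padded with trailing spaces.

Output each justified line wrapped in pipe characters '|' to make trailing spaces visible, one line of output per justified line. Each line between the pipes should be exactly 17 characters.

Answer: |been       bridge|
|purple silver the|
|garden       wolf|
|magnetic bee rain|
|tree             |

Derivation:
Line 1: ['been', 'bridge'] (min_width=11, slack=6)
Line 2: ['purple', 'silver', 'the'] (min_width=17, slack=0)
Line 3: ['garden', 'wolf'] (min_width=11, slack=6)
Line 4: ['magnetic', 'bee', 'rain'] (min_width=17, slack=0)
Line 5: ['tree'] (min_width=4, slack=13)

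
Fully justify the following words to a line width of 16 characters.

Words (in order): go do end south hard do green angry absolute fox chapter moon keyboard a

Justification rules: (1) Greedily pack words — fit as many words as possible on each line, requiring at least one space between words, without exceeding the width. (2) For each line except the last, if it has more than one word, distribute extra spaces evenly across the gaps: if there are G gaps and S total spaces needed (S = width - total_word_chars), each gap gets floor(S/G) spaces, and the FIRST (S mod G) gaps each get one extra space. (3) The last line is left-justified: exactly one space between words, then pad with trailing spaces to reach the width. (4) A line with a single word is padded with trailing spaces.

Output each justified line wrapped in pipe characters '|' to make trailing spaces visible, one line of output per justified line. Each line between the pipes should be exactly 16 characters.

Answer: |go  do end south|
|hard   do  green|
|angry   absolute|
|fox chapter moon|
|keyboard a      |

Derivation:
Line 1: ['go', 'do', 'end', 'south'] (min_width=15, slack=1)
Line 2: ['hard', 'do', 'green'] (min_width=13, slack=3)
Line 3: ['angry', 'absolute'] (min_width=14, slack=2)
Line 4: ['fox', 'chapter', 'moon'] (min_width=16, slack=0)
Line 5: ['keyboard', 'a'] (min_width=10, slack=6)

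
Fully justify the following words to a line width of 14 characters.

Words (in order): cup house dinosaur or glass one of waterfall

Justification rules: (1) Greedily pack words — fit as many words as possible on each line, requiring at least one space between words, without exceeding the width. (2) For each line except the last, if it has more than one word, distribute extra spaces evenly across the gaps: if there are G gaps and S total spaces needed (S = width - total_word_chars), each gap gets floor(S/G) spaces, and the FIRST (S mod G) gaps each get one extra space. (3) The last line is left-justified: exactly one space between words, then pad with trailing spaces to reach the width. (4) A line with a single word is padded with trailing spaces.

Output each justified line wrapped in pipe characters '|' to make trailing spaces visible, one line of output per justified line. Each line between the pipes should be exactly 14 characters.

Line 1: ['cup', 'house'] (min_width=9, slack=5)
Line 2: ['dinosaur', 'or'] (min_width=11, slack=3)
Line 3: ['glass', 'one', 'of'] (min_width=12, slack=2)
Line 4: ['waterfall'] (min_width=9, slack=5)

Answer: |cup      house|
|dinosaur    or|
|glass  one  of|
|waterfall     |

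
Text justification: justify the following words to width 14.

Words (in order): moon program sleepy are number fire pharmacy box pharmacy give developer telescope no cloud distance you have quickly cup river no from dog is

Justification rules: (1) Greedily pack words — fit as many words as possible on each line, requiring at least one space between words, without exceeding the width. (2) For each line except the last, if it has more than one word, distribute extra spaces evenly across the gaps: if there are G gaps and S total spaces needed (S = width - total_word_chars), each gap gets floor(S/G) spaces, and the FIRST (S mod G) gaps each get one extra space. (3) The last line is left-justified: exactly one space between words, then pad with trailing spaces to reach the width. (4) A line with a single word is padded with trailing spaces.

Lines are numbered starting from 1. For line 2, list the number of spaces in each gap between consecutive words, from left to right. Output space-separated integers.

Answer: 5

Derivation:
Line 1: ['moon', 'program'] (min_width=12, slack=2)
Line 2: ['sleepy', 'are'] (min_width=10, slack=4)
Line 3: ['number', 'fire'] (min_width=11, slack=3)
Line 4: ['pharmacy', 'box'] (min_width=12, slack=2)
Line 5: ['pharmacy', 'give'] (min_width=13, slack=1)
Line 6: ['developer'] (min_width=9, slack=5)
Line 7: ['telescope', 'no'] (min_width=12, slack=2)
Line 8: ['cloud', 'distance'] (min_width=14, slack=0)
Line 9: ['you', 'have'] (min_width=8, slack=6)
Line 10: ['quickly', 'cup'] (min_width=11, slack=3)
Line 11: ['river', 'no', 'from'] (min_width=13, slack=1)
Line 12: ['dog', 'is'] (min_width=6, slack=8)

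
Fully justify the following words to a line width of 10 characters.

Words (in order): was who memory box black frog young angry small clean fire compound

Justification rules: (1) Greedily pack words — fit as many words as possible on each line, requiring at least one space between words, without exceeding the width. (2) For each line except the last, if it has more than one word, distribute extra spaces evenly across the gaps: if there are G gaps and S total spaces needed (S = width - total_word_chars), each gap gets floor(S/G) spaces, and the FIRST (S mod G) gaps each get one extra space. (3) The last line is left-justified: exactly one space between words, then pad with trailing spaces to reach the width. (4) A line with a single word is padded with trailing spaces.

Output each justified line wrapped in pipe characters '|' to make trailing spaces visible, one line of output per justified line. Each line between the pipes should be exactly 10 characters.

Line 1: ['was', 'who'] (min_width=7, slack=3)
Line 2: ['memory', 'box'] (min_width=10, slack=0)
Line 3: ['black', 'frog'] (min_width=10, slack=0)
Line 4: ['young'] (min_width=5, slack=5)
Line 5: ['angry'] (min_width=5, slack=5)
Line 6: ['small'] (min_width=5, slack=5)
Line 7: ['clean', 'fire'] (min_width=10, slack=0)
Line 8: ['compound'] (min_width=8, slack=2)

Answer: |was    who|
|memory box|
|black frog|
|young     |
|angry     |
|small     |
|clean fire|
|compound  |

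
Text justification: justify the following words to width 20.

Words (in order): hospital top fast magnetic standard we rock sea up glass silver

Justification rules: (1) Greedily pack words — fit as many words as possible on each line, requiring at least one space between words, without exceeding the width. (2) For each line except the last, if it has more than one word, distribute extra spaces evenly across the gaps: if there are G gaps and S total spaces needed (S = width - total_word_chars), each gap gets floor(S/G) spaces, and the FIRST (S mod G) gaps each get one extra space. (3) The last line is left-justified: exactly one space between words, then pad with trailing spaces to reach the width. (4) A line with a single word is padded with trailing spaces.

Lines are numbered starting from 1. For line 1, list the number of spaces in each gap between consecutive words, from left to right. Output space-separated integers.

Line 1: ['hospital', 'top', 'fast'] (min_width=17, slack=3)
Line 2: ['magnetic', 'standard', 'we'] (min_width=20, slack=0)
Line 3: ['rock', 'sea', 'up', 'glass'] (min_width=17, slack=3)
Line 4: ['silver'] (min_width=6, slack=14)

Answer: 3 2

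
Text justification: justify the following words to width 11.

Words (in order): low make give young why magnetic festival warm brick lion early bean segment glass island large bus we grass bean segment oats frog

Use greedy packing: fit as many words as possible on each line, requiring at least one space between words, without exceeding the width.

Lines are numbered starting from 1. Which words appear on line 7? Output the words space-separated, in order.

Answer: lion early

Derivation:
Line 1: ['low', 'make'] (min_width=8, slack=3)
Line 2: ['give', 'young'] (min_width=10, slack=1)
Line 3: ['why'] (min_width=3, slack=8)
Line 4: ['magnetic'] (min_width=8, slack=3)
Line 5: ['festival'] (min_width=8, slack=3)
Line 6: ['warm', 'brick'] (min_width=10, slack=1)
Line 7: ['lion', 'early'] (min_width=10, slack=1)
Line 8: ['bean'] (min_width=4, slack=7)
Line 9: ['segment'] (min_width=7, slack=4)
Line 10: ['glass'] (min_width=5, slack=6)
Line 11: ['island'] (min_width=6, slack=5)
Line 12: ['large', 'bus'] (min_width=9, slack=2)
Line 13: ['we', 'grass'] (min_width=8, slack=3)
Line 14: ['bean'] (min_width=4, slack=7)
Line 15: ['segment'] (min_width=7, slack=4)
Line 16: ['oats', 'frog'] (min_width=9, slack=2)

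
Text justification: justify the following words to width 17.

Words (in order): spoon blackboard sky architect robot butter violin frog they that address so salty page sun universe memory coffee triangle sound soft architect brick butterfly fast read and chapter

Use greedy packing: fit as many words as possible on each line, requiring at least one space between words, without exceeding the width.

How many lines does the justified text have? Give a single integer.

Answer: 12

Derivation:
Line 1: ['spoon', 'blackboard'] (min_width=16, slack=1)
Line 2: ['sky', 'architect'] (min_width=13, slack=4)
Line 3: ['robot', 'butter'] (min_width=12, slack=5)
Line 4: ['violin', 'frog', 'they'] (min_width=16, slack=1)
Line 5: ['that', 'address', 'so'] (min_width=15, slack=2)
Line 6: ['salty', 'page', 'sun'] (min_width=14, slack=3)
Line 7: ['universe', 'memory'] (min_width=15, slack=2)
Line 8: ['coffee', 'triangle'] (min_width=15, slack=2)
Line 9: ['sound', 'soft'] (min_width=10, slack=7)
Line 10: ['architect', 'brick'] (min_width=15, slack=2)
Line 11: ['butterfly', 'fast'] (min_width=14, slack=3)
Line 12: ['read', 'and', 'chapter'] (min_width=16, slack=1)
Total lines: 12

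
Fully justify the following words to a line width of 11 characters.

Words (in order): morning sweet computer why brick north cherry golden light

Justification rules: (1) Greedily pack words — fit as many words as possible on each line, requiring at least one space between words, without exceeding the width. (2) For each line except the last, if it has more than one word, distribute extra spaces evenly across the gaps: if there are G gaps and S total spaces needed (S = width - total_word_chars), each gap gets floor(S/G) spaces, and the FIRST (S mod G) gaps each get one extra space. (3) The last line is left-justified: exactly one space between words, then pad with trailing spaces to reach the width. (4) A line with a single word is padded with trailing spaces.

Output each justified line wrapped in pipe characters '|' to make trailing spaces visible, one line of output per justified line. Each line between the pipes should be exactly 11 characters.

Answer: |morning    |
|sweet      |
|computer   |
|why   brick|
|north      |
|cherry     |
|golden     |
|light      |

Derivation:
Line 1: ['morning'] (min_width=7, slack=4)
Line 2: ['sweet'] (min_width=5, slack=6)
Line 3: ['computer'] (min_width=8, slack=3)
Line 4: ['why', 'brick'] (min_width=9, slack=2)
Line 5: ['north'] (min_width=5, slack=6)
Line 6: ['cherry'] (min_width=6, slack=5)
Line 7: ['golden'] (min_width=6, slack=5)
Line 8: ['light'] (min_width=5, slack=6)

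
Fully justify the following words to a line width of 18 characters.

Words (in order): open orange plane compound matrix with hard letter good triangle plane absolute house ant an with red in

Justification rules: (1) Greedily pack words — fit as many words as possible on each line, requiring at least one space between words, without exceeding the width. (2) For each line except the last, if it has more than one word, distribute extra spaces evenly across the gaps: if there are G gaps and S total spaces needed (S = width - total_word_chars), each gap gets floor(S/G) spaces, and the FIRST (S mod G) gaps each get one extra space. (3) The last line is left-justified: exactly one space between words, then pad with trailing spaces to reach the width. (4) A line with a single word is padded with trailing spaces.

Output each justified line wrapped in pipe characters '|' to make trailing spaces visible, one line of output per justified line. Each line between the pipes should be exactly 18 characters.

Line 1: ['open', 'orange', 'plane'] (min_width=17, slack=1)
Line 2: ['compound', 'matrix'] (min_width=15, slack=3)
Line 3: ['with', 'hard', 'letter'] (min_width=16, slack=2)
Line 4: ['good', 'triangle'] (min_width=13, slack=5)
Line 5: ['plane', 'absolute'] (min_width=14, slack=4)
Line 6: ['house', 'ant', 'an', 'with'] (min_width=17, slack=1)
Line 7: ['red', 'in'] (min_width=6, slack=12)

Answer: |open  orange plane|
|compound    matrix|
|with  hard  letter|
|good      triangle|
|plane     absolute|
|house  ant an with|
|red in            |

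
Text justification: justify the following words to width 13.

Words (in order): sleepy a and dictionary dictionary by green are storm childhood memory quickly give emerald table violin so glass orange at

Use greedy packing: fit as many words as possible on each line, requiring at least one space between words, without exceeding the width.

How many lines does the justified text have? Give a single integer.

Answer: 12

Derivation:
Line 1: ['sleepy', 'a', 'and'] (min_width=12, slack=1)
Line 2: ['dictionary'] (min_width=10, slack=3)
Line 3: ['dictionary', 'by'] (min_width=13, slack=0)
Line 4: ['green', 'are'] (min_width=9, slack=4)
Line 5: ['storm'] (min_width=5, slack=8)
Line 6: ['childhood'] (min_width=9, slack=4)
Line 7: ['memory'] (min_width=6, slack=7)
Line 8: ['quickly', 'give'] (min_width=12, slack=1)
Line 9: ['emerald', 'table'] (min_width=13, slack=0)
Line 10: ['violin', 'so'] (min_width=9, slack=4)
Line 11: ['glass', 'orange'] (min_width=12, slack=1)
Line 12: ['at'] (min_width=2, slack=11)
Total lines: 12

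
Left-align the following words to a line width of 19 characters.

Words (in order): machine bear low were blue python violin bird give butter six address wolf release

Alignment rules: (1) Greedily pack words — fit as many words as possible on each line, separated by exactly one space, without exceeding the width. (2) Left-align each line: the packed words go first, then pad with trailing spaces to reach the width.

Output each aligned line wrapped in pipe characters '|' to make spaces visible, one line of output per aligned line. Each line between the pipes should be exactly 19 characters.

Answer: |machine bear low   |
|were blue python   |
|violin bird give   |
|butter six address |
|wolf release       |

Derivation:
Line 1: ['machine', 'bear', 'low'] (min_width=16, slack=3)
Line 2: ['were', 'blue', 'python'] (min_width=16, slack=3)
Line 3: ['violin', 'bird', 'give'] (min_width=16, slack=3)
Line 4: ['butter', 'six', 'address'] (min_width=18, slack=1)
Line 5: ['wolf', 'release'] (min_width=12, slack=7)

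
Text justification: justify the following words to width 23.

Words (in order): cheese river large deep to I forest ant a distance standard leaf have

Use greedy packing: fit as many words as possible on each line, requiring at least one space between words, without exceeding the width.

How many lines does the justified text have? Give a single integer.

Answer: 4

Derivation:
Line 1: ['cheese', 'river', 'large', 'deep'] (min_width=23, slack=0)
Line 2: ['to', 'I', 'forest', 'ant', 'a'] (min_width=17, slack=6)
Line 3: ['distance', 'standard', 'leaf'] (min_width=22, slack=1)
Line 4: ['have'] (min_width=4, slack=19)
Total lines: 4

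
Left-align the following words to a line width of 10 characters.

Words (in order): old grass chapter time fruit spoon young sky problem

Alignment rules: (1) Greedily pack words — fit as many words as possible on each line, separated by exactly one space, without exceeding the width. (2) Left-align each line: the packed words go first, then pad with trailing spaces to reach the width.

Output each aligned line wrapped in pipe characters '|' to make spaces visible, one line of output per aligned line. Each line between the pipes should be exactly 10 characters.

Answer: |old grass |
|chapter   |
|time fruit|
|spoon     |
|young sky |
|problem   |

Derivation:
Line 1: ['old', 'grass'] (min_width=9, slack=1)
Line 2: ['chapter'] (min_width=7, slack=3)
Line 3: ['time', 'fruit'] (min_width=10, slack=0)
Line 4: ['spoon'] (min_width=5, slack=5)
Line 5: ['young', 'sky'] (min_width=9, slack=1)
Line 6: ['problem'] (min_width=7, slack=3)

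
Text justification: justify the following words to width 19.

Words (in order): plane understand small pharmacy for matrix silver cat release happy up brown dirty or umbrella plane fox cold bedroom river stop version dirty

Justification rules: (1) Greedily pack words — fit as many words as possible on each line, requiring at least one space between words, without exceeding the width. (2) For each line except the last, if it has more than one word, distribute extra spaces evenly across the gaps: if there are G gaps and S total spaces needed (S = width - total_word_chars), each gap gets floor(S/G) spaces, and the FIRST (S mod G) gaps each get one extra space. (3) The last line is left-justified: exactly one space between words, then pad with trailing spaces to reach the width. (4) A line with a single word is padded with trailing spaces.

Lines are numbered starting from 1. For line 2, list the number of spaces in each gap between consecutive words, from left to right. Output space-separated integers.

Line 1: ['plane', 'understand'] (min_width=16, slack=3)
Line 2: ['small', 'pharmacy', 'for'] (min_width=18, slack=1)
Line 3: ['matrix', 'silver', 'cat'] (min_width=17, slack=2)
Line 4: ['release', 'happy', 'up'] (min_width=16, slack=3)
Line 5: ['brown', 'dirty', 'or'] (min_width=14, slack=5)
Line 6: ['umbrella', 'plane', 'fox'] (min_width=18, slack=1)
Line 7: ['cold', 'bedroom', 'river'] (min_width=18, slack=1)
Line 8: ['stop', 'version', 'dirty'] (min_width=18, slack=1)

Answer: 2 1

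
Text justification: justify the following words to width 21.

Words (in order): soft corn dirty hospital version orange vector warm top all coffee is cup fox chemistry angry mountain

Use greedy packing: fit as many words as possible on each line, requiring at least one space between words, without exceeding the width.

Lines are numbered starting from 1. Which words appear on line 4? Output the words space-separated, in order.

Line 1: ['soft', 'corn', 'dirty'] (min_width=15, slack=6)
Line 2: ['hospital', 'version'] (min_width=16, slack=5)
Line 3: ['orange', 'vector', 'warm'] (min_width=18, slack=3)
Line 4: ['top', 'all', 'coffee', 'is', 'cup'] (min_width=21, slack=0)
Line 5: ['fox', 'chemistry', 'angry'] (min_width=19, slack=2)
Line 6: ['mountain'] (min_width=8, slack=13)

Answer: top all coffee is cup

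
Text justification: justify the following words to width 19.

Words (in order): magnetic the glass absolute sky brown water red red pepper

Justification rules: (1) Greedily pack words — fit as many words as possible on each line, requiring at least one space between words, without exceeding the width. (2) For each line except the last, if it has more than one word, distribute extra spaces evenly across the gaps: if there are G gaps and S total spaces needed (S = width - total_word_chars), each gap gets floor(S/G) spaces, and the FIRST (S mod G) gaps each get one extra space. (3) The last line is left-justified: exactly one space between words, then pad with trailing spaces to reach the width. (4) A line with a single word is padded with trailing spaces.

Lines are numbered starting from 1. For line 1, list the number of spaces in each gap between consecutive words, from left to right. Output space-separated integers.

Answer: 2 1

Derivation:
Line 1: ['magnetic', 'the', 'glass'] (min_width=18, slack=1)
Line 2: ['absolute', 'sky', 'brown'] (min_width=18, slack=1)
Line 3: ['water', 'red', 'red'] (min_width=13, slack=6)
Line 4: ['pepper'] (min_width=6, slack=13)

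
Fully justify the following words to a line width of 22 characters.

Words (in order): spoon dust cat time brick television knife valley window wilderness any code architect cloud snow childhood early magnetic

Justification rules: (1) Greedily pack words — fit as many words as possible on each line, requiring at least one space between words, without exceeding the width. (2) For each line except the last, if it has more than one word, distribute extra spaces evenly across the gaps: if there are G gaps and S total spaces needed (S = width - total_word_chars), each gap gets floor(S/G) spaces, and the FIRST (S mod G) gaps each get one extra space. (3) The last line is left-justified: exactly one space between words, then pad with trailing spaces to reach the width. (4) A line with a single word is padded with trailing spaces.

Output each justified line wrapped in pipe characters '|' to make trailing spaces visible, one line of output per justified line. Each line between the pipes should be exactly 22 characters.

Answer: |spoon  dust  cat  time|
|brick television knife|
|valley          window|
|wilderness   any  code|
|architect  cloud  snow|
|childhood        early|
|magnetic              |

Derivation:
Line 1: ['spoon', 'dust', 'cat', 'time'] (min_width=19, slack=3)
Line 2: ['brick', 'television', 'knife'] (min_width=22, slack=0)
Line 3: ['valley', 'window'] (min_width=13, slack=9)
Line 4: ['wilderness', 'any', 'code'] (min_width=19, slack=3)
Line 5: ['architect', 'cloud', 'snow'] (min_width=20, slack=2)
Line 6: ['childhood', 'early'] (min_width=15, slack=7)
Line 7: ['magnetic'] (min_width=8, slack=14)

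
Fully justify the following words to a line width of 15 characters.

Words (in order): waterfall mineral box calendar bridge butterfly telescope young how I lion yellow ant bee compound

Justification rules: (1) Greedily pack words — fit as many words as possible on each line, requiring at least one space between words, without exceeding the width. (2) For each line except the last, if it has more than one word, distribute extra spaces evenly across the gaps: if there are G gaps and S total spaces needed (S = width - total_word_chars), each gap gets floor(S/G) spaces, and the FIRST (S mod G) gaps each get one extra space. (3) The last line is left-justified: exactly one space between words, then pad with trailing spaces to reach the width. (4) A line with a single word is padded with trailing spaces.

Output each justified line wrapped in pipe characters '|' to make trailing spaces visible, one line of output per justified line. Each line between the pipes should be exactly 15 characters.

Answer: |waterfall      |
|mineral     box|
|calendar bridge|
|butterfly      |
|telescope young|
|how    I   lion|
|yellow  ant bee|
|compound       |

Derivation:
Line 1: ['waterfall'] (min_width=9, slack=6)
Line 2: ['mineral', 'box'] (min_width=11, slack=4)
Line 3: ['calendar', 'bridge'] (min_width=15, slack=0)
Line 4: ['butterfly'] (min_width=9, slack=6)
Line 5: ['telescope', 'young'] (min_width=15, slack=0)
Line 6: ['how', 'I', 'lion'] (min_width=10, slack=5)
Line 7: ['yellow', 'ant', 'bee'] (min_width=14, slack=1)
Line 8: ['compound'] (min_width=8, slack=7)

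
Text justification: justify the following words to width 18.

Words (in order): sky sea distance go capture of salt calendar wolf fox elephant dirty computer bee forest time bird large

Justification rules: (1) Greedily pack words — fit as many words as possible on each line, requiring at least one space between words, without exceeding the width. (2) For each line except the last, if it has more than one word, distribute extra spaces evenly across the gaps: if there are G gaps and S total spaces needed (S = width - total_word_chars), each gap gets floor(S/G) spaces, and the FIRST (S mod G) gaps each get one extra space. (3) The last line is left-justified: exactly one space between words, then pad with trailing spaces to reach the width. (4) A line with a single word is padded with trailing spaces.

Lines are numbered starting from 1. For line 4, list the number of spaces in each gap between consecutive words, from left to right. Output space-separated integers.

Answer: 5

Derivation:
Line 1: ['sky', 'sea', 'distance'] (min_width=16, slack=2)
Line 2: ['go', 'capture', 'of', 'salt'] (min_width=18, slack=0)
Line 3: ['calendar', 'wolf', 'fox'] (min_width=17, slack=1)
Line 4: ['elephant', 'dirty'] (min_width=14, slack=4)
Line 5: ['computer', 'bee'] (min_width=12, slack=6)
Line 6: ['forest', 'time', 'bird'] (min_width=16, slack=2)
Line 7: ['large'] (min_width=5, slack=13)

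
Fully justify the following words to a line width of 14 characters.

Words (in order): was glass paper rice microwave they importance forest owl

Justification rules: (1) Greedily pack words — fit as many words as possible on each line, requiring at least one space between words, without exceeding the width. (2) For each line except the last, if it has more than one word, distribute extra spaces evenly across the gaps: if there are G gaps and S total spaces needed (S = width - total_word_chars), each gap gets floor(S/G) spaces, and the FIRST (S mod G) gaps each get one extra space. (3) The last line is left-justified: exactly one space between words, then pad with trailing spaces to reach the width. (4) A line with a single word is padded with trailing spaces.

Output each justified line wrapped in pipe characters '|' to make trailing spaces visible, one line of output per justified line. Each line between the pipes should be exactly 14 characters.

Line 1: ['was', 'glass'] (min_width=9, slack=5)
Line 2: ['paper', 'rice'] (min_width=10, slack=4)
Line 3: ['microwave', 'they'] (min_width=14, slack=0)
Line 4: ['importance'] (min_width=10, slack=4)
Line 5: ['forest', 'owl'] (min_width=10, slack=4)

Answer: |was      glass|
|paper     rice|
|microwave they|
|importance    |
|forest owl    |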